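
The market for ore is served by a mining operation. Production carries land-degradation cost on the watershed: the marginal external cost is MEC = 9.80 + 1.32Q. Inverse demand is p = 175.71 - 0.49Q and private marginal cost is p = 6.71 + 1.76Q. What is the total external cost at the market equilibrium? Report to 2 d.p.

Market equilibrium (private): 6.71 + 1.76Q = 175.71 - 0.49Q → Q_m = 75.1111.
Total external cost = ∫₀^{Q_m} (9.80 + 1.32Q) dQ = 9.80×75.1111 + ½×1.32×75.1111² = 4459.5958.

4459.60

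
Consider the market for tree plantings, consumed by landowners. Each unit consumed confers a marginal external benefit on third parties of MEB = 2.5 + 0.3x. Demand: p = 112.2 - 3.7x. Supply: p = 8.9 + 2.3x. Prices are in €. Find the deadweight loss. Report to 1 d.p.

DWL = €5.2

Market equilibrium (private): 8.9 + 2.3x = 112.2 - 3.7x → x_m = 17.2167.
Social marginal benefit = demand + MEB = 114.7 - 3.4x.
Set SMB = MC: 114.7 - 3.4x = 8.9 + 2.3x → x* = 18.5614.
Height of the DWL triangle at x_m is SMB(x_m) − MC(x_m) = MEB(x_m) = 7.6650.
DWL = ½ × 1.3447 × 7.6650 = 5.1536.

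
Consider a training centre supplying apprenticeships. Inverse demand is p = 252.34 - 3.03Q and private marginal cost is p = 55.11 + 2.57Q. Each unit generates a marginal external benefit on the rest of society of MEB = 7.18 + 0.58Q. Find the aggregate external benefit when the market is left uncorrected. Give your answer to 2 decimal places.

612.60

Market equilibrium (private): 55.11 + 2.57Q = 252.34 - 3.03Q → Q_m = 35.2196.
Total external benefit = ∫₀^{Q_m} (7.18 + 0.58Q) dQ = 7.18×35.2196 + ½×0.58×35.2196² = 612.5986.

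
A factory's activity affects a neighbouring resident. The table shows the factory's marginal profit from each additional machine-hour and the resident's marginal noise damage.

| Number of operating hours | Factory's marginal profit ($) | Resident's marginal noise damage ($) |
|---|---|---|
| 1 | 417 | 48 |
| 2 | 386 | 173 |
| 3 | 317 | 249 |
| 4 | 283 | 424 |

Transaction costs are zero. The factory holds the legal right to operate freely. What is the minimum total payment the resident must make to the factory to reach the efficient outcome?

$283

Left alone the factory would choose level 4 (marginal profit stays positive).
Efficient level: k* = 3 (marginal profit ≥ marginal noise damage through 3).
The resident must at least cover the factory's forgone profit from cutting 4→3: 283 = 283.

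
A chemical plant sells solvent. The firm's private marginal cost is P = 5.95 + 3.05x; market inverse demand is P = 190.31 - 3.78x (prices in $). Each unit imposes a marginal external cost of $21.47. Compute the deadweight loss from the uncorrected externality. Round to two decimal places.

DWL = $33.75

Market equilibrium (private): 5.95 + 3.05x = 190.31 - 3.78x → x_m = 26.9927.
Social marginal cost = private MC + MEC = 27.42 + 3.05x.
Set SMC = demand: 27.42 + 3.05x = 190.31 - 3.78x → x* = 23.8492.
Between x* and x_m the wedge SMC − demand runs linearly from 0 to MEC(x_m), so the loss is a triangle.
DWL = ½ × 3.1435 × 21.4700 = 33.7455.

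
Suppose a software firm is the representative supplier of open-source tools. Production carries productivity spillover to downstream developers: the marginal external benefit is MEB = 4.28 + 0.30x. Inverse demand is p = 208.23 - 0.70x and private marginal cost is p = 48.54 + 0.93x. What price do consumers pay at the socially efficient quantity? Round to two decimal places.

P = 121.93

Social marginal cost = private MC − MEB = 44.26 + 0.63x.
Set SMC = demand: 44.26 + 0.63x = 208.23 - 0.70x → x* = 123.2857.
Consumer price on the demand curve at x*: 208.23 − 0.70×123.2857 = 121.9300.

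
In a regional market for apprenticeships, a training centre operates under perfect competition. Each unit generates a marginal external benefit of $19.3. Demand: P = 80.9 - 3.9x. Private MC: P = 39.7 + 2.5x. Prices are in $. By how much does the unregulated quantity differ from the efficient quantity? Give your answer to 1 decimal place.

Market equilibrium (private): 39.7 + 2.5x = 80.9 - 3.9x → x_m = 6.4375.
Social marginal cost = private MC − MEB = 20.4 + 2.5x.
Set SMC = demand: 20.4 + 2.5x = 80.9 - 3.9x → x* = 9.4531.
Gap = |6.4375 − 9.4531| = 3.0156.

3.0 units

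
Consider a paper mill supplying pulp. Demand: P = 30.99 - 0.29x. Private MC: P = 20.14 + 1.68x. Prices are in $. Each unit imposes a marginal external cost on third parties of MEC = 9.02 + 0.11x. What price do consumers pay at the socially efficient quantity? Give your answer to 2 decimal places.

P = $30.73

Social marginal cost = private MC + MEC = 29.16 + 1.79x.
Set SMC = demand: 29.16 + 1.79x = 30.99 - 0.29x → x* = 0.8798.
Consumer price on the demand curve at x*: 30.99 − 0.29×0.8798 = 30.7349.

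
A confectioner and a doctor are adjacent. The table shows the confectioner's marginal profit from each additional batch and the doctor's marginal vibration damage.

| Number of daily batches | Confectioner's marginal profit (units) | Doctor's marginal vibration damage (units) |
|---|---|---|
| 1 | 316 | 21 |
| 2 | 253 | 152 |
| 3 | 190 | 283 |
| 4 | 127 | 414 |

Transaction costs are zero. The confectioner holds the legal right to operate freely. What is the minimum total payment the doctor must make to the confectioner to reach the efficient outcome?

317

Left alone the confectioner would choose level 4 (marginal profit stays positive).
Efficient level: k* = 2 (marginal profit ≥ marginal vibration damage through 2).
The doctor must at least cover the confectioner's forgone profit from cutting 4→2: 190 + 127 = 317.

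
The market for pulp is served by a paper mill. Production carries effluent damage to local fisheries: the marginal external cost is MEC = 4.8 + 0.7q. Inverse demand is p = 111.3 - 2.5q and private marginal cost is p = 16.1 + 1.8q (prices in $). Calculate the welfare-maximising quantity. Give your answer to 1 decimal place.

Social marginal cost = private MC + MEC = 20.9 + 2.5q.
Set SMC = demand: 20.9 + 2.5q = 111.3 - 2.5q → q* = 18.0800.

q* = 18.1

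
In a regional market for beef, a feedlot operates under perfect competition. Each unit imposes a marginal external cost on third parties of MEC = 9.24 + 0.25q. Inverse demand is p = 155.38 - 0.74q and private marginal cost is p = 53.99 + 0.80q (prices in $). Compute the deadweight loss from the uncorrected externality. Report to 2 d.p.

Market equilibrium (private): 53.99 + 0.80q = 155.38 - 0.74q → q_m = 65.8377.
Social marginal cost = private MC + MEC = 63.23 + 1.05q.
Set SMC = demand: 63.23 + 1.05q = 155.38 - 0.74q → q* = 51.4804.
Between q* and q_m the wedge SMC − demand runs linearly from 0 to MEC(q_m), so the loss is a triangle.
DWL = ½ × 14.3573 × 25.6994 = 184.4870.

DWL = $184.49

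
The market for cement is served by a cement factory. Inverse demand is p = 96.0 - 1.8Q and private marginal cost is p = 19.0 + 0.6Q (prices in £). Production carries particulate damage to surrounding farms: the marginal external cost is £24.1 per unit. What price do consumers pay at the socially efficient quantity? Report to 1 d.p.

Social marginal cost = private MC + MEC = 43.1 + 0.6Q.
Set SMC = demand: 43.1 + 0.6Q = 96.0 - 1.8Q → Q* = 22.0417.
Consumer price on the demand curve at Q*: 96.0 − 1.8×22.0417 = 56.3249.

P = £56.3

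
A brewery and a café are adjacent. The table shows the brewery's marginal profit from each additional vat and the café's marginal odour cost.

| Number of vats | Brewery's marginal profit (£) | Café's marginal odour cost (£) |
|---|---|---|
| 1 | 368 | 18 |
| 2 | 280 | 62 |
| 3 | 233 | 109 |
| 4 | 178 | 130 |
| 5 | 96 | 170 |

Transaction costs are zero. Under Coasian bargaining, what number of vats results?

4

Bargaining reaches the level where marginal profit last exceeds marginal odour cost.
That holds through level 4 (178 ≥ 130) but not at 5 (96 < 170).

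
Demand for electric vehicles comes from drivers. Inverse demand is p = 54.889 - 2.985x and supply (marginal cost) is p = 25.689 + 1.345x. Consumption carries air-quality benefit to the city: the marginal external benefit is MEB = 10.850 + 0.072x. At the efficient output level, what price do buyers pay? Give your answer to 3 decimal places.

Social marginal benefit = demand + MEB = 65.739 - 2.913x.
Set SMB = MC: 65.739 - 2.913x = 25.689 + 1.345x → x* = 9.4058.
Consumer price on the demand curve at x*: 54.889 − 2.985×9.4058 = 26.8127.

P = 26.813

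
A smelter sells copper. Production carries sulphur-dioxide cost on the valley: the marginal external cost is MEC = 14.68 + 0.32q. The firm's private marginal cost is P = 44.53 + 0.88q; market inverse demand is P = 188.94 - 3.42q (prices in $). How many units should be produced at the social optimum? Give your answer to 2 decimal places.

Social marginal cost = private MC + MEC = 59.21 + 1.20q.
Set SMC = demand: 59.21 + 1.20q = 188.94 - 3.42q → q* = 28.0801.

q* = 28.08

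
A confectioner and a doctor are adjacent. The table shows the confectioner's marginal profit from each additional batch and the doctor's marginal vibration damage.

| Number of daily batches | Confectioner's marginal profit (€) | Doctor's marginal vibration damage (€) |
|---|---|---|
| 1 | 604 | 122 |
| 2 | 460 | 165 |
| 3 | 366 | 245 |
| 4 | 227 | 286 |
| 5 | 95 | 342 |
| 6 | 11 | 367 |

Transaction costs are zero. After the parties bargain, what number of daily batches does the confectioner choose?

Bargaining reaches the level where marginal profit last exceeds marginal vibration damage.
That holds through level 3 (366 ≥ 245) but not at 4 (227 < 286).

3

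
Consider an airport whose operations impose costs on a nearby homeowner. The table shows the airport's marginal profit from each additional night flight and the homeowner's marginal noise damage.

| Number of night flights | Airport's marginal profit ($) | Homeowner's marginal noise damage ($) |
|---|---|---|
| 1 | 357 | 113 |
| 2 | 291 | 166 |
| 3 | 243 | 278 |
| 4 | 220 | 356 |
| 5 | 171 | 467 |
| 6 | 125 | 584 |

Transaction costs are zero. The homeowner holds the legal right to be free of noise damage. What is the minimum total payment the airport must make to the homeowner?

$279

Efficient level: marginal profit ≥ marginal noise damage through level 2, so k* = 2.
With the homeowner holding the right, the airport must at least compensate total damage at k*: 113 + 166 = 279.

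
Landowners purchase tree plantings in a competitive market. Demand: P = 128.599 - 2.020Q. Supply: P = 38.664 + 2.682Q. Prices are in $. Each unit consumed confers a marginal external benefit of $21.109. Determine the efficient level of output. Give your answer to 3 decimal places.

Q* = 23.616

Social marginal benefit = demand + MEB = 149.708 - 2.020Q.
Set SMB = MC: 149.708 - 2.020Q = 38.664 + 2.682Q → Q* = 23.6163.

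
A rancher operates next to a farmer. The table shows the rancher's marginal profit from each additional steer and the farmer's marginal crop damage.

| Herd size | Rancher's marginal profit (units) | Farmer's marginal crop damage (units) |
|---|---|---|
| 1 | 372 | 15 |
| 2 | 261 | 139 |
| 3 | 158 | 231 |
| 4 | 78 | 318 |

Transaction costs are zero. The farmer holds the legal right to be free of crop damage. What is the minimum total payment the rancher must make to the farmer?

154

Efficient level: marginal profit ≥ marginal crop damage through level 2, so k* = 2.
With the farmer holding the right, the rancher must at least compensate total damage at k*: 15 + 139 = 154.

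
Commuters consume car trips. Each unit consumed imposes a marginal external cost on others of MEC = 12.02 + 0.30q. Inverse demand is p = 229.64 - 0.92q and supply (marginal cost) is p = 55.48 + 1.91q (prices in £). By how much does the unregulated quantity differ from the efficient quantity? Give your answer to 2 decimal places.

Market equilibrium (private): 55.48 + 1.91q = 229.64 - 0.92q → q_m = 61.5406.
Social marginal benefit = demand − MEC = 217.62 - 1.22q.
Set SMB = MC: 217.62 - 1.22q = 55.48 + 1.91q → q* = 51.8019.
Gap = |61.5406 − 51.8019| = 9.7387.

9.74 units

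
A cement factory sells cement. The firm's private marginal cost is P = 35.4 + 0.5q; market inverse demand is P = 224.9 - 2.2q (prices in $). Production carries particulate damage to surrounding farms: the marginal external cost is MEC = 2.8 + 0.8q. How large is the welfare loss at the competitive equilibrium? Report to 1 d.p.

DWL = $496.4

Market equilibrium (private): 35.4 + 0.5q = 224.9 - 2.2q → q_m = 70.1852.
Social marginal cost = private MC + MEC = 38.2 + 1.3q.
Set SMC = demand: 38.2 + 1.3q = 224.9 - 2.2q → q* = 53.3429.
The welfare-loss triangle has base |q_m − q*| and height MEC(q_m) (the vertical gap between SMC and demand is zero at q* and MEC at q_m).
DWL = ½ × 16.8423 × 58.9481 = 496.4108.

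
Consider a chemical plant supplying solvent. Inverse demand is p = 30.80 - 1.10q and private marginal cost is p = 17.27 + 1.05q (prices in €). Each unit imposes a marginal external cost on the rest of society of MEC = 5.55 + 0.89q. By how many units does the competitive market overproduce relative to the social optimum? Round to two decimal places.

Market equilibrium (private): 17.27 + 1.05q = 30.80 - 1.10q → q_m = 6.2930.
Social marginal cost = private MC + MEC = 22.82 + 1.94q.
Set SMC = demand: 22.82 + 1.94q = 30.80 - 1.10q → q* = 2.6250.
Gap = |6.2930 − 2.6250| = 3.6680.

3.67 units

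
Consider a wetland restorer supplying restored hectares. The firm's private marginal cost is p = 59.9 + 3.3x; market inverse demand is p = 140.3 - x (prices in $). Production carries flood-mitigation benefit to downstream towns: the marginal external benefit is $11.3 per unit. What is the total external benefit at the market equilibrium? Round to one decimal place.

Market equilibrium (private): 59.9 + 3.3x = 140.3 - x → x_m = 18.6977.
Total external benefit = MEB × x_m = 11.3 × 18.6977 = 211.2840.

$211.3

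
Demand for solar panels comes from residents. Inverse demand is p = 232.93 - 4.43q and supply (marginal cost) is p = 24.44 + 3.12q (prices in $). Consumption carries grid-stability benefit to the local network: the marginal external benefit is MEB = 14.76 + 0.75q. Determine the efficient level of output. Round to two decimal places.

Social marginal benefit = demand + MEB = 247.69 - 3.68q.
Set SMB = MC: 247.69 - 3.68q = 24.44 + 3.12q → q* = 32.8309.

q* = 32.83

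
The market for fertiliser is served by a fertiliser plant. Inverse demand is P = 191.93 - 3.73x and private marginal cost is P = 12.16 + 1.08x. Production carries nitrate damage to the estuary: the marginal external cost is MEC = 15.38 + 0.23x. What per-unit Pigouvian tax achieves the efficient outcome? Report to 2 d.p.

tax = 22.88 per unit

Social marginal cost = private MC + MEC = 27.54 + 1.31x.
Set SMC = demand: 27.54 + 1.31x = 191.93 - 3.73x → x* = 32.6171.
The Pigouvian tax equals MEC at x*: 15.38 + 0.23×32.6171 = 22.8819.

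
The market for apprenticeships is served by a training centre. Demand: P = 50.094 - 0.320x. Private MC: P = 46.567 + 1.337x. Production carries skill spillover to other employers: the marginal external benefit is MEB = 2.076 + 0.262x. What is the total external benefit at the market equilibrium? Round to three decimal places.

Market equilibrium (private): 46.567 + 1.337x = 50.094 - 0.320x → x_m = 2.1285.
Total external benefit = ∫₀^{x_m} (2.076 + 0.262x) dx = 2.076×2.1285 + ½×0.262×2.1285² = 5.0123.

5.012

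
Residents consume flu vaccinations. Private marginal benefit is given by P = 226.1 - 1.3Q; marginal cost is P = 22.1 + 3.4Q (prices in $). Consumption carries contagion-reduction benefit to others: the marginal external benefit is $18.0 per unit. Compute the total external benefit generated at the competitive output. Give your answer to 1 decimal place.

$781.3

Market equilibrium (private): 22.1 + 3.4Q = 226.1 - 1.3Q → Q_m = 43.4043.
Total external benefit = MEB × Q_m = 18.0 × 43.4043 = 781.2774.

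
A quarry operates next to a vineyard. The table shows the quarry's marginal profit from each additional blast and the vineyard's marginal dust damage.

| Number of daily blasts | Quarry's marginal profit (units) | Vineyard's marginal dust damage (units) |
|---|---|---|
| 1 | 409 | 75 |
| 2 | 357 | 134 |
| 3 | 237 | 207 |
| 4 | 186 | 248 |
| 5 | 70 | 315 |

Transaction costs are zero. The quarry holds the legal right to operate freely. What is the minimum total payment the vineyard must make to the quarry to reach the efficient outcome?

Left alone the quarry would choose level 5 (marginal profit stays positive).
Efficient level: k* = 3 (marginal profit ≥ marginal dust damage through 3).
The vineyard must at least cover the quarry's forgone profit from cutting 5→3: 186 + 70 = 256.

256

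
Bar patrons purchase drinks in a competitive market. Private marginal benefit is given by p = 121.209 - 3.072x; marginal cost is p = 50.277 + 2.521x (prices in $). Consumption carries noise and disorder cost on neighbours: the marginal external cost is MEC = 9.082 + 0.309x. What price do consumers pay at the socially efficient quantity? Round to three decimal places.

Social marginal benefit = demand − MEC = 112.127 - 3.381x.
Set SMB = MC: 112.127 - 3.381x = 50.277 + 2.521x → x* = 10.4795.
Consumer price on the demand curve at x*: 121.209 − 3.072×10.4795 = 89.0160.

P = $89.016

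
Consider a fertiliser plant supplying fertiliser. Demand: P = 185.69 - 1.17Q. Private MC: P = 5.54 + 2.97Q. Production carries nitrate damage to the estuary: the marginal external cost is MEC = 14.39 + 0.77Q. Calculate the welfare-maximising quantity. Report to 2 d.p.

Social marginal cost = private MC + MEC = 19.93 + 3.74Q.
Set SMC = demand: 19.93 + 3.74Q = 185.69 - 1.17Q → Q* = 33.7597.

Q* = 33.76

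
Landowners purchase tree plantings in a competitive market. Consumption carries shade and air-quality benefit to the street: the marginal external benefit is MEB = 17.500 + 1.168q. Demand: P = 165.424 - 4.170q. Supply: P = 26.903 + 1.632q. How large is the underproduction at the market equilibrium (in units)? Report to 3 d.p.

Market equilibrium (private): 26.903 + 1.632q = 165.424 - 4.170q → q_m = 23.8747.
Social marginal benefit = demand + MEB = 182.924 - 3.002q.
Set SMB = MC: 182.924 - 3.002q = 26.903 + 1.632q → q* = 33.6688.
Gap = |23.8747 − 33.6688| = 9.7941.

9.794 units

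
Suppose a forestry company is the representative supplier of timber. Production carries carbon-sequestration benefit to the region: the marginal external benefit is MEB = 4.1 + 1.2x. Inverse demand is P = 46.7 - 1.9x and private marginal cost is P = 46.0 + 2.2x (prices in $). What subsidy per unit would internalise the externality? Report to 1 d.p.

subsidy = $6.1 per unit

Social marginal cost = private MC − MEB = 41.9 + x.
Set SMC = demand: 41.9 + x = 46.7 - 1.9x → x* = 1.6552.
The Pigouvian subsidy equals MEB at x*: 4.1 + 1.2×1.6552 = 6.0862.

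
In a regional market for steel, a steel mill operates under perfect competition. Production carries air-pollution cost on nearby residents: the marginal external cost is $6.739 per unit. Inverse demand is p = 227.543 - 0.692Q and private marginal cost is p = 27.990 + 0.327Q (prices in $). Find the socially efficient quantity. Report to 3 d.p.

Social marginal cost = private MC + MEC = 34.729 + 0.327Q.
Set SMC = demand: 34.729 + 0.327Q = 227.543 - 0.692Q → Q* = 189.2188.

Q* = 189.219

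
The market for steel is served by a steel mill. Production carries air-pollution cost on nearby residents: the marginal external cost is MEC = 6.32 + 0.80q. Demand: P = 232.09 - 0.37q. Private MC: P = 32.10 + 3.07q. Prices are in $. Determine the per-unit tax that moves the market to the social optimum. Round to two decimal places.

tax = $42.86 per unit

Social marginal cost = private MC + MEC = 38.42 + 3.87q.
Set SMC = demand: 38.42 + 3.87q = 232.09 - 0.37q → q* = 45.6769.
The Pigouvian tax equals MEC at q*: 6.32 + 0.80×45.6769 = 42.8615.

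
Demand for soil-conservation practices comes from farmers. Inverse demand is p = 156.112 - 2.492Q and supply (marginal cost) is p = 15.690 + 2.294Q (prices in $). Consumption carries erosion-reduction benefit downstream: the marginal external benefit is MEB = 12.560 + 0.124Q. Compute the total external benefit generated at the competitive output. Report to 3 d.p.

$421.885

Market equilibrium (private): 15.690 + 2.294Q = 156.112 - 2.492Q → Q_m = 29.3402.
Total external benefit = ∫₀^{Q_m} (12.560 + 0.124Q) dQ = 12.560×29.3402 + ½×0.124×29.3402² = 421.8854.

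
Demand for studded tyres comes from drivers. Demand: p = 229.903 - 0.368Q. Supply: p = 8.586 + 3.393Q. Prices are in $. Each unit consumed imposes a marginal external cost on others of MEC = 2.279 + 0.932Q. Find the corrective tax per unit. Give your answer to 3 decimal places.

Social marginal benefit = demand − MEC = 227.624 - 1.300Q.
Set SMB = MC: 227.624 - 1.300Q = 8.586 + 3.393Q → Q* = 46.6733.
The Pigouvian tax equals MEC at Q*: 2.279 + 0.932×46.6733 = 45.7785.

tax = $45.779 per unit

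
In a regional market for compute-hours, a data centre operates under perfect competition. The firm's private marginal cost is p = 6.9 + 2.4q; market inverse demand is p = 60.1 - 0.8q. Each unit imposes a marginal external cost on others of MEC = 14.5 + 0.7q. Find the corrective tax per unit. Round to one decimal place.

Social marginal cost = private MC + MEC = 21.4 + 3.1q.
Set SMC = demand: 21.4 + 3.1q = 60.1 - 0.8q → q* = 9.9231.
The Pigouvian tax equals MEC at q*: 14.5 + 0.7×9.9231 = 21.4462.

tax = 21.4 per unit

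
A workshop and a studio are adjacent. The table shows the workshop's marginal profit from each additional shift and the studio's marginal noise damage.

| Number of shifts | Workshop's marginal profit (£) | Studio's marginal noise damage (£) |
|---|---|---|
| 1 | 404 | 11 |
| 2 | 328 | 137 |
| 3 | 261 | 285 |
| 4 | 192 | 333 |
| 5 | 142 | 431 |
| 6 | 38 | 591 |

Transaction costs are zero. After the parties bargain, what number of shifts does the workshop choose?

Bargaining reaches the level where marginal profit last exceeds marginal noise damage.
That holds through level 2 (328 ≥ 137) but not at 3 (261 < 285).

2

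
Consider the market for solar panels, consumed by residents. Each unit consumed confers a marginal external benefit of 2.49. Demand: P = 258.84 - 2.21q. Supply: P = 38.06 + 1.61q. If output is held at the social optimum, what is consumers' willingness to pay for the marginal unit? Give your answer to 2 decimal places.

P = 129.67

Social marginal benefit = demand + MEB = 261.33 - 2.21q.
Set SMB = MC: 261.33 - 2.21q = 38.06 + 1.61q → q* = 58.4476.
Consumer price on the demand curve at q*: 258.84 − 2.21×58.4476 = 129.6708.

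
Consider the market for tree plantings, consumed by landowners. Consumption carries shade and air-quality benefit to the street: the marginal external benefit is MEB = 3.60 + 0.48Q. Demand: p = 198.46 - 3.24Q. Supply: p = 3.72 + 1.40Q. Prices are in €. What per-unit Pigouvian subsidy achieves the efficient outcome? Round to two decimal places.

Social marginal benefit = demand + MEB = 202.06 - 2.76Q.
Set SMB = MC: 202.06 - 2.76Q = 3.72 + 1.40Q → Q* = 47.6779.
The Pigouvian subsidy equals MEB at Q*: 3.60 + 0.48×47.6779 = 26.4854.

subsidy = €26.49 per unit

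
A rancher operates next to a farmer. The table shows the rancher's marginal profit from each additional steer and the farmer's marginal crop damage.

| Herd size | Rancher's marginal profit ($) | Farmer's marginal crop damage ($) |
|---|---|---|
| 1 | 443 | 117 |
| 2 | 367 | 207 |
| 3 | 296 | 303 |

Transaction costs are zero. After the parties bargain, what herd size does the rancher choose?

Bargaining reaches the level where marginal profit last exceeds marginal crop damage.
That holds through level 2 (367 ≥ 207) but not at 3 (296 < 303).

2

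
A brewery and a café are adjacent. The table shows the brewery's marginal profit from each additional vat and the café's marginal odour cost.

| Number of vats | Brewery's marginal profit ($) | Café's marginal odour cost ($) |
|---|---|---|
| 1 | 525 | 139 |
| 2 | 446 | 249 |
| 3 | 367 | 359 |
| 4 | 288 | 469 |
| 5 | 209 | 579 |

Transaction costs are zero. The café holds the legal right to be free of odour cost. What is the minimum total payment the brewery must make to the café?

$747

Efficient level: marginal profit ≥ marginal odour cost through level 3, so k* = 3.
With the café holding the right, the brewery must at least compensate total damage at k*: 139 + 249 + 359 = 747.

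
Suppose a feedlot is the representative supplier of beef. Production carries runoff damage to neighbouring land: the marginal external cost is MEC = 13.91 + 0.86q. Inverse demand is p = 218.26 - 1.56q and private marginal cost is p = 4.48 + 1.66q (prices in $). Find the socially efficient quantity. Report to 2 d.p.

Social marginal cost = private MC + MEC = 18.39 + 2.52q.
Set SMC = demand: 18.39 + 2.52q = 218.26 - 1.56q → q* = 48.9877.

q* = 48.99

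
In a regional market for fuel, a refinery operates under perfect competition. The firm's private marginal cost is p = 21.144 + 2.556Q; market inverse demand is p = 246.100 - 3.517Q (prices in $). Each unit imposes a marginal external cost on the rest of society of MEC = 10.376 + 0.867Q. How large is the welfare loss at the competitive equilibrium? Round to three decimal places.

DWL = $130.081

Market equilibrium (private): 21.144 + 2.556Q = 246.100 - 3.517Q → Q_m = 37.0420.
Social marginal cost = private MC + MEC = 31.520 + 3.423Q.
Set SMC = demand: 31.520 + 3.423Q = 246.100 - 3.517Q → Q* = 30.9193.
Height of the DWL triangle at Q_m is SMC(Q_m) − demand(Q_m) = MEC(Q_m) = 42.4914.
DWL = ½ × 6.1227 × 42.4914 = 130.0810.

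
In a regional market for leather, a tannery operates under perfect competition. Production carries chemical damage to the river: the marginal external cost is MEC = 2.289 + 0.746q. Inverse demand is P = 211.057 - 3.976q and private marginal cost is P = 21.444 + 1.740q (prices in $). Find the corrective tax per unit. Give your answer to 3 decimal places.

Social marginal cost = private MC + MEC = 23.733 + 2.486q.
Set SMC = demand: 23.733 + 2.486q = 211.057 - 3.976q → q* = 28.9885.
The Pigouvian tax equals MEC at q*: 2.289 + 0.746×28.9885 = 23.9144.

tax = $23.914 per unit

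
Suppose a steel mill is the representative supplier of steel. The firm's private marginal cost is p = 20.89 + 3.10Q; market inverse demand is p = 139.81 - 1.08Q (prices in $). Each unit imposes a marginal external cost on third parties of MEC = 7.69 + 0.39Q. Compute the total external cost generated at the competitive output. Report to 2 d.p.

Market equilibrium (private): 20.89 + 3.10Q = 139.81 - 1.08Q → Q_m = 28.4498.
Total external cost = ∫₀^{Q_m} (7.69 + 0.39Q) dQ = 7.69×28.4498 + ½×0.39×28.4498² = 376.6102.

$376.61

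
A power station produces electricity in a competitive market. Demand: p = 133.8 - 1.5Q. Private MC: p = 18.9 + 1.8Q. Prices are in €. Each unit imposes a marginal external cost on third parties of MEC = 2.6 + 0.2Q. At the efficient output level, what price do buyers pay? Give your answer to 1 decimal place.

P = €85.7

Social marginal cost = private MC + MEC = 21.5 + 2.0Q.
Set SMC = demand: 21.5 + 2.0Q = 133.8 - 1.5Q → Q* = 32.0857.
Consumer price on the demand curve at Q*: 133.8 − 1.5×32.0857 = 85.6715.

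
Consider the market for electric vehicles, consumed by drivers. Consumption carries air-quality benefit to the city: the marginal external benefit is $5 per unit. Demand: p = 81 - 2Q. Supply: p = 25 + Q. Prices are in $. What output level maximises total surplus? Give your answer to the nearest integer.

Social marginal benefit = demand + MEB = 86 - 2Q.
Set SMB = MC: 86 - 2Q = 25 + Q → Q* = 20.3333.

Q* = 20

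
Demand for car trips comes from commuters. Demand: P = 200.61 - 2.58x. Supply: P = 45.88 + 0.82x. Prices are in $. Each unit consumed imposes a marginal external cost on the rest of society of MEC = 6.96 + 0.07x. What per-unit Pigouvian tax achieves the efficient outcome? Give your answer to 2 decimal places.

tax = $9.94 per unit

Social marginal benefit = demand − MEC = 193.65 - 2.65x.
Set SMB = MC: 193.65 - 2.65x = 45.88 + 0.82x → x* = 42.5850.
The Pigouvian tax equals MEC at x*: 6.96 + 0.07×42.5850 = 9.9410.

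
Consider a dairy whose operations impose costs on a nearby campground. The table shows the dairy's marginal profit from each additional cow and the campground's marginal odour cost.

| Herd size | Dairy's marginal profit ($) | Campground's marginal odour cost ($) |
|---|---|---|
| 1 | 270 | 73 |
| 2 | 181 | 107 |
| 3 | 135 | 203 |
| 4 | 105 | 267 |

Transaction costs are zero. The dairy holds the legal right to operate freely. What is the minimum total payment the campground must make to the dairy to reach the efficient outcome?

$240

Left alone the dairy would choose level 4 (marginal profit stays positive).
Efficient level: k* = 2 (marginal profit ≥ marginal odour cost through 2).
The campground must at least cover the dairy's forgone profit from cutting 4→2: 135 + 105 = 240.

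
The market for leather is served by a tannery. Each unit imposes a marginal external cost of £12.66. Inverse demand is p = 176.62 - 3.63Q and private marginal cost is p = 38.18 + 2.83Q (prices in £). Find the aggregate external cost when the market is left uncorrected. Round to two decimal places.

£271.31

Market equilibrium (private): 38.18 + 2.83Q = 176.62 - 3.63Q → Q_m = 21.4303.
Total external cost = MEC × Q_m = 12.66 × 21.4303 = 271.3076.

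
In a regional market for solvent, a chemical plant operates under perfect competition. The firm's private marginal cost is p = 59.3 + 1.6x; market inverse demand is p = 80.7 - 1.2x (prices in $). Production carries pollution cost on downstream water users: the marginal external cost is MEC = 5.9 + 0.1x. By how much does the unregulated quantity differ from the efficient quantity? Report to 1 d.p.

2.3 units

Market equilibrium (private): 59.3 + 1.6x = 80.7 - 1.2x → x_m = 7.6429.
Social marginal cost = private MC + MEC = 65.2 + 1.7x.
Set SMC = demand: 65.2 + 1.7x = 80.7 - 1.2x → x* = 5.3448.
Gap = |7.6429 − 5.3448| = 2.2981.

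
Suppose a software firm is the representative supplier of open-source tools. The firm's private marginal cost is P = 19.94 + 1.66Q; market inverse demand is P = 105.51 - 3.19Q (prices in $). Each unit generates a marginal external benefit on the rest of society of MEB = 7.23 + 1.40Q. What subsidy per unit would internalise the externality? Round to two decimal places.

Social marginal cost = private MC − MEB = 12.71 + 0.26Q.
Set SMC = demand: 12.71 + 0.26Q = 105.51 - 3.19Q → Q* = 26.8986.
The Pigouvian subsidy equals MEB at Q*: 7.23 + 1.40×26.8986 = 44.8880.

subsidy = $44.89 per unit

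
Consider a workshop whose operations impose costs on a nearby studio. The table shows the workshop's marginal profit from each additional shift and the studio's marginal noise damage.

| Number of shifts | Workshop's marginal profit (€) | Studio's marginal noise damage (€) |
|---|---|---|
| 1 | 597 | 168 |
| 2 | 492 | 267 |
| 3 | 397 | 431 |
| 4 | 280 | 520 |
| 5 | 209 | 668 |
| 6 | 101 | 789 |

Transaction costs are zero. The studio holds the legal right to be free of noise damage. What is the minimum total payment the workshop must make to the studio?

€435

Efficient level: marginal profit ≥ marginal noise damage through level 2, so k* = 2.
With the studio holding the right, the workshop must at least compensate total damage at k*: 168 + 267 = 435.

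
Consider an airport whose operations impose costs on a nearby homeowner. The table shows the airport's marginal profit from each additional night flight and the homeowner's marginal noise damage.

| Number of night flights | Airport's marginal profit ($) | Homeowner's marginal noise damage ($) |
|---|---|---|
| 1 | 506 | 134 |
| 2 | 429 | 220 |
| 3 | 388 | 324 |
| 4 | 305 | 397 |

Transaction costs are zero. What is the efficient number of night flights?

3

Bargaining reaches the level where marginal profit last exceeds marginal noise damage.
That holds through level 3 (388 ≥ 324) but not at 4 (305 < 397).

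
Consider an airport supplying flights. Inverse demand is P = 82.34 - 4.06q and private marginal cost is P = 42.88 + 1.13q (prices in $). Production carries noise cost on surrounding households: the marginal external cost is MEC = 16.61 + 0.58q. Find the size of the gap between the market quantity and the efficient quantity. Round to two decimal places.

3.64 units

Market equilibrium (private): 42.88 + 1.13q = 82.34 - 4.06q → q_m = 7.6031.
Social marginal cost = private MC + MEC = 59.49 + 1.71q.
Set SMC = demand: 59.49 + 1.71q = 82.34 - 4.06q → q* = 3.9601.
Gap = |7.6031 − 3.9601| = 3.6430.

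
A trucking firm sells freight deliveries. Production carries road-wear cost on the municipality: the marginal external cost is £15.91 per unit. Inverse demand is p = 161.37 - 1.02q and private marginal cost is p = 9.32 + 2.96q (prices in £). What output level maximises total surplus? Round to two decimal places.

Social marginal cost = private MC + MEC = 25.23 + 2.96q.
Set SMC = demand: 25.23 + 2.96q = 161.37 - 1.02q → q* = 34.2060.

q* = 34.21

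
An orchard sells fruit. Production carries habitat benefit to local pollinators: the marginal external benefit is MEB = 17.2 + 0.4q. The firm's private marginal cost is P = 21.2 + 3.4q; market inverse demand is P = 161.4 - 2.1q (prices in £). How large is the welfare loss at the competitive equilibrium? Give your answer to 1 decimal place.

DWL = £73.6

Market equilibrium (private): 21.2 + 3.4q = 161.4 - 2.1q → q_m = 25.4909.
Social marginal cost = private MC − MEB = 4.0 + 3.0q.
Set SMC = demand: 4.0 + 3.0q = 161.4 - 2.1q → q* = 30.8627.
Between q* and q_m the wedge demand − SMC runs linearly from 0 to MEB(q_m), so the loss is a triangle.
DWL = ½ × 5.3718 × 27.3964 = 73.5840.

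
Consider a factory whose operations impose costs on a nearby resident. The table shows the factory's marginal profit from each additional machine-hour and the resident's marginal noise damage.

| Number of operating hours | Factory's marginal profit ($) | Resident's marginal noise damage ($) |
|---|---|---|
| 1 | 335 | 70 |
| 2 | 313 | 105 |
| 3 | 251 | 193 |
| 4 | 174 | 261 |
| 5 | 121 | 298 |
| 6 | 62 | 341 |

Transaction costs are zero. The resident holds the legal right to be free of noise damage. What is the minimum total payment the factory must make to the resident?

Efficient level: marginal profit ≥ marginal noise damage through level 3, so k* = 3.
With the resident holding the right, the factory must at least compensate total damage at k*: 70 + 105 + 193 = 368.

$368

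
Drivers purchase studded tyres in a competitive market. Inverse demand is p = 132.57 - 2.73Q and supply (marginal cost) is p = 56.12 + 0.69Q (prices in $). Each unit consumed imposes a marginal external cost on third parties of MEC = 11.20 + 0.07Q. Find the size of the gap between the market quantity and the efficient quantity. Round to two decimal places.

Market equilibrium (private): 56.12 + 0.69Q = 132.57 - 2.73Q → Q_m = 22.3538.
Social marginal benefit = demand − MEC = 121.37 - 2.80Q.
Set SMB = MC: 121.37 - 2.80Q = 56.12 + 0.69Q → Q* = 18.6963.
Gap = |22.3538 − 18.6963| = 3.6575.

3.66 units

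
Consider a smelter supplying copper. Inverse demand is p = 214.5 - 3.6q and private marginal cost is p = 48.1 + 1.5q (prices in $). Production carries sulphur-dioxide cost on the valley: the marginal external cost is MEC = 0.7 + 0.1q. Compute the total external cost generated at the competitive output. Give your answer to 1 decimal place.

Market equilibrium (private): 48.1 + 1.5q = 214.5 - 3.6q → q_m = 32.6275.
Total external cost = ∫₀^{q_m} (0.7 + 0.1q) dq = 0.7×32.6275 + ½×0.1×32.6275² = 76.0669.

$76.1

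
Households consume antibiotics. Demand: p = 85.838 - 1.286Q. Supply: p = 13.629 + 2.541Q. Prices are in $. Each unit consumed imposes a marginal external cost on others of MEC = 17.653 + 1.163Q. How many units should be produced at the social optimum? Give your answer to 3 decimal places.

Social marginal benefit = demand − MEC = 68.185 - 2.449Q.
Set SMB = MC: 68.185 - 2.449Q = 13.629 + 2.541Q → Q* = 10.9331.

Q* = 10.933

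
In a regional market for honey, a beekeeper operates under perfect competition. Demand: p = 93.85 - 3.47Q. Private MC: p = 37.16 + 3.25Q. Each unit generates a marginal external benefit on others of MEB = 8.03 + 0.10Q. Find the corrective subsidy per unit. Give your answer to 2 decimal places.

Social marginal cost = private MC − MEB = 29.13 + 3.15Q.
Set SMC = demand: 29.13 + 3.15Q = 93.85 - 3.47Q → Q* = 9.7764.
The Pigouvian subsidy equals MEB at Q*: 8.03 + 0.10×9.7764 = 9.0076.

subsidy = 9.01 per unit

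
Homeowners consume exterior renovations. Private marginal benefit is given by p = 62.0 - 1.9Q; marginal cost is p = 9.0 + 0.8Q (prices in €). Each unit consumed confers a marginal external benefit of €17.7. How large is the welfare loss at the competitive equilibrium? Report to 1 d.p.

Market equilibrium (private): 9.0 + 0.8Q = 62.0 - 1.9Q → Q_m = 19.6296.
Social marginal benefit = demand + MEB = 79.7 - 1.9Q.
Set SMB = MC: 79.7 - 1.9Q = 9.0 + 0.8Q → Q* = 26.1852.
Height of the DWL triangle at Q_m is SMB(Q_m) − MC(Q_m) = MEB(Q_m) = 17.7000.
DWL = ½ × 6.5556 × 17.7000 = 58.0171.

DWL = €58.0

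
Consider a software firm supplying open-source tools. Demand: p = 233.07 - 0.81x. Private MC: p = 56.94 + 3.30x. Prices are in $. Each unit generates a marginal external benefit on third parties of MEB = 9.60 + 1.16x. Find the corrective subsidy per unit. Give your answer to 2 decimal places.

Social marginal cost = private MC − MEB = 47.34 + 2.14x.
Set SMC = demand: 47.34 + 2.14x = 233.07 - 0.81x → x* = 62.9593.
The Pigouvian subsidy equals MEB at x*: 9.60 + 1.16×62.9593 = 82.6328.

subsidy = $82.63 per unit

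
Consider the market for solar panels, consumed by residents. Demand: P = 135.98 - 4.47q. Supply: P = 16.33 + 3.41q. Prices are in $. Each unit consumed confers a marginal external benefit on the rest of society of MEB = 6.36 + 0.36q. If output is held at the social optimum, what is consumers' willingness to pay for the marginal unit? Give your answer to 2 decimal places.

Social marginal benefit = demand + MEB = 142.34 - 4.11q.
Set SMB = MC: 142.34 - 4.11q = 16.33 + 3.41q → q* = 16.7566.
Consumer price on the demand curve at q*: 135.98 − 4.47×16.7566 = 61.0780.

P = $61.08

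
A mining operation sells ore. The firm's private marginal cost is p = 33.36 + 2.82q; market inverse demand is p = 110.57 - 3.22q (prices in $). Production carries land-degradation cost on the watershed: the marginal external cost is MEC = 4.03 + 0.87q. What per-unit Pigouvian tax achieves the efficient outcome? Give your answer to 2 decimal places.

Social marginal cost = private MC + MEC = 37.39 + 3.69q.
Set SMC = demand: 37.39 + 3.69q = 110.57 - 3.22q → q* = 10.5904.
The Pigouvian tax equals MEC at q*: 4.03 + 0.87×10.5904 = 13.2436.

tax = $13.24 per unit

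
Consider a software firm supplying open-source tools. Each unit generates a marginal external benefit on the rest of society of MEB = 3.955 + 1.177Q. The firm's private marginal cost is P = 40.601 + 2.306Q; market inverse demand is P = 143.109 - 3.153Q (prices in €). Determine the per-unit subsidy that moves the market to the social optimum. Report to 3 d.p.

Social marginal cost = private MC − MEB = 36.646 + 1.129Q.
Set SMC = demand: 36.646 + 1.129Q = 143.109 - 3.153Q → Q* = 24.8629.
The Pigouvian subsidy equals MEB at Q*: 3.955 + 1.177×24.8629 = 33.2186.

subsidy = €33.219 per unit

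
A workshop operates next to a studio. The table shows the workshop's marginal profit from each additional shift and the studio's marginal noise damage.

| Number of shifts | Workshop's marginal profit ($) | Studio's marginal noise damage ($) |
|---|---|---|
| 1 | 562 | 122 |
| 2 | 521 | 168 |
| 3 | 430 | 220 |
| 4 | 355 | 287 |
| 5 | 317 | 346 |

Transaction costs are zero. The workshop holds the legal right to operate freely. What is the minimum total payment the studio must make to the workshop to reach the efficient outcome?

Left alone the workshop would choose level 5 (marginal profit stays positive).
Efficient level: k* = 4 (marginal profit ≥ marginal noise damage through 4).
The studio must at least cover the workshop's forgone profit from cutting 5→4: 317 = 317.

$317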